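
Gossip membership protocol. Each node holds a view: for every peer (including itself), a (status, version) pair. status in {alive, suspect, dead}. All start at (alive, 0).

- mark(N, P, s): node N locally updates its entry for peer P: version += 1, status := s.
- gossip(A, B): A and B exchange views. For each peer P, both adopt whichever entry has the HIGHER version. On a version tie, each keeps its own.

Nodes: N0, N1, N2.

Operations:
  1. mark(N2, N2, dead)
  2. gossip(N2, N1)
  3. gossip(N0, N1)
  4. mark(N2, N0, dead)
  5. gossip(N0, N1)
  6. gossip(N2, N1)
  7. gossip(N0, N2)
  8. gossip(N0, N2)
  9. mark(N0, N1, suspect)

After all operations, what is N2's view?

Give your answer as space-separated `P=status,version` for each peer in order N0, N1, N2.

Answer: N0=dead,1 N1=alive,0 N2=dead,1

Derivation:
Op 1: N2 marks N2=dead -> (dead,v1)
Op 2: gossip N2<->N1 -> N2.N0=(alive,v0) N2.N1=(alive,v0) N2.N2=(dead,v1) | N1.N0=(alive,v0) N1.N1=(alive,v0) N1.N2=(dead,v1)
Op 3: gossip N0<->N1 -> N0.N0=(alive,v0) N0.N1=(alive,v0) N0.N2=(dead,v1) | N1.N0=(alive,v0) N1.N1=(alive,v0) N1.N2=(dead,v1)
Op 4: N2 marks N0=dead -> (dead,v1)
Op 5: gossip N0<->N1 -> N0.N0=(alive,v0) N0.N1=(alive,v0) N0.N2=(dead,v1) | N1.N0=(alive,v0) N1.N1=(alive,v0) N1.N2=(dead,v1)
Op 6: gossip N2<->N1 -> N2.N0=(dead,v1) N2.N1=(alive,v0) N2.N2=(dead,v1) | N1.N0=(dead,v1) N1.N1=(alive,v0) N1.N2=(dead,v1)
Op 7: gossip N0<->N2 -> N0.N0=(dead,v1) N0.N1=(alive,v0) N0.N2=(dead,v1) | N2.N0=(dead,v1) N2.N1=(alive,v0) N2.N2=(dead,v1)
Op 8: gossip N0<->N2 -> N0.N0=(dead,v1) N0.N1=(alive,v0) N0.N2=(dead,v1) | N2.N0=(dead,v1) N2.N1=(alive,v0) N2.N2=(dead,v1)
Op 9: N0 marks N1=suspect -> (suspect,v1)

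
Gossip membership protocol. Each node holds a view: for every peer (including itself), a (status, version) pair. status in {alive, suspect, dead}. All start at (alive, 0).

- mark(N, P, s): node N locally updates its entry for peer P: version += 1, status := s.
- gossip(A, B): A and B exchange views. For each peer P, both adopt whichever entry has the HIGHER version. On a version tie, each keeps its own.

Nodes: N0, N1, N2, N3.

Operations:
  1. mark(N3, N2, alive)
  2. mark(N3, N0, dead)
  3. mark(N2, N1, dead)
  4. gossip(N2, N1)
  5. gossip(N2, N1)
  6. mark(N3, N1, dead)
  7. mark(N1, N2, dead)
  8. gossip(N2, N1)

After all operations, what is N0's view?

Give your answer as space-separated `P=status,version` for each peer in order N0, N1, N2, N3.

Answer: N0=alive,0 N1=alive,0 N2=alive,0 N3=alive,0

Derivation:
Op 1: N3 marks N2=alive -> (alive,v1)
Op 2: N3 marks N0=dead -> (dead,v1)
Op 3: N2 marks N1=dead -> (dead,v1)
Op 4: gossip N2<->N1 -> N2.N0=(alive,v0) N2.N1=(dead,v1) N2.N2=(alive,v0) N2.N3=(alive,v0) | N1.N0=(alive,v0) N1.N1=(dead,v1) N1.N2=(alive,v0) N1.N3=(alive,v0)
Op 5: gossip N2<->N1 -> N2.N0=(alive,v0) N2.N1=(dead,v1) N2.N2=(alive,v0) N2.N3=(alive,v0) | N1.N0=(alive,v0) N1.N1=(dead,v1) N1.N2=(alive,v0) N1.N3=(alive,v0)
Op 6: N3 marks N1=dead -> (dead,v1)
Op 7: N1 marks N2=dead -> (dead,v1)
Op 8: gossip N2<->N1 -> N2.N0=(alive,v0) N2.N1=(dead,v1) N2.N2=(dead,v1) N2.N3=(alive,v0) | N1.N0=(alive,v0) N1.N1=(dead,v1) N1.N2=(dead,v1) N1.N3=(alive,v0)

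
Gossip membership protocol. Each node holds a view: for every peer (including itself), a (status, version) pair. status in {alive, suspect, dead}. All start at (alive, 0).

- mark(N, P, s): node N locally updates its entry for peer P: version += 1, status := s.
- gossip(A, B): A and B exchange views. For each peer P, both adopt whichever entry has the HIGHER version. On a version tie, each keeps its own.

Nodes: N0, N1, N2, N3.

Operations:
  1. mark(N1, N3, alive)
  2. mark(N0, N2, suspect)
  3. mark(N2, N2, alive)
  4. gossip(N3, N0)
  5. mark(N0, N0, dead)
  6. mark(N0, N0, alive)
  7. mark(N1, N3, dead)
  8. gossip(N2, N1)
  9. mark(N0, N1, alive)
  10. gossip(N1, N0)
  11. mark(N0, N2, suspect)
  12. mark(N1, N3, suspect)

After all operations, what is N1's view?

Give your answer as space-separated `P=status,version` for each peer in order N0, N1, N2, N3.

Answer: N0=alive,2 N1=alive,1 N2=alive,1 N3=suspect,3

Derivation:
Op 1: N1 marks N3=alive -> (alive,v1)
Op 2: N0 marks N2=suspect -> (suspect,v1)
Op 3: N2 marks N2=alive -> (alive,v1)
Op 4: gossip N3<->N0 -> N3.N0=(alive,v0) N3.N1=(alive,v0) N3.N2=(suspect,v1) N3.N3=(alive,v0) | N0.N0=(alive,v0) N0.N1=(alive,v0) N0.N2=(suspect,v1) N0.N3=(alive,v0)
Op 5: N0 marks N0=dead -> (dead,v1)
Op 6: N0 marks N0=alive -> (alive,v2)
Op 7: N1 marks N3=dead -> (dead,v2)
Op 8: gossip N2<->N1 -> N2.N0=(alive,v0) N2.N1=(alive,v0) N2.N2=(alive,v1) N2.N3=(dead,v2) | N1.N0=(alive,v0) N1.N1=(alive,v0) N1.N2=(alive,v1) N1.N3=(dead,v2)
Op 9: N0 marks N1=alive -> (alive,v1)
Op 10: gossip N1<->N0 -> N1.N0=(alive,v2) N1.N1=(alive,v1) N1.N2=(alive,v1) N1.N3=(dead,v2) | N0.N0=(alive,v2) N0.N1=(alive,v1) N0.N2=(suspect,v1) N0.N3=(dead,v2)
Op 11: N0 marks N2=suspect -> (suspect,v2)
Op 12: N1 marks N3=suspect -> (suspect,v3)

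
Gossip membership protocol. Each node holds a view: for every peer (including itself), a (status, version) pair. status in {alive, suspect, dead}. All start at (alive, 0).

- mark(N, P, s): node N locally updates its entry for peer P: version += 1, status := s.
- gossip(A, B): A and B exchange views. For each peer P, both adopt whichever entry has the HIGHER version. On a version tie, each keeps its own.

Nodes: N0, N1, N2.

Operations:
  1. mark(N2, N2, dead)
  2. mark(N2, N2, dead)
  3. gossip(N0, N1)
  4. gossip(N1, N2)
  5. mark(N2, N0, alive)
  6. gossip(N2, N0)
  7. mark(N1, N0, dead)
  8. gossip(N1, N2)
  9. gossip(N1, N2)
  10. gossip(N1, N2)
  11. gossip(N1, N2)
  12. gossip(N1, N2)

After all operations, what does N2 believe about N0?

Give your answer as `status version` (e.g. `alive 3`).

Op 1: N2 marks N2=dead -> (dead,v1)
Op 2: N2 marks N2=dead -> (dead,v2)
Op 3: gossip N0<->N1 -> N0.N0=(alive,v0) N0.N1=(alive,v0) N0.N2=(alive,v0) | N1.N0=(alive,v0) N1.N1=(alive,v0) N1.N2=(alive,v0)
Op 4: gossip N1<->N2 -> N1.N0=(alive,v0) N1.N1=(alive,v0) N1.N2=(dead,v2) | N2.N0=(alive,v0) N2.N1=(alive,v0) N2.N2=(dead,v2)
Op 5: N2 marks N0=alive -> (alive,v1)
Op 6: gossip N2<->N0 -> N2.N0=(alive,v1) N2.N1=(alive,v0) N2.N2=(dead,v2) | N0.N0=(alive,v1) N0.N1=(alive,v0) N0.N2=(dead,v2)
Op 7: N1 marks N0=dead -> (dead,v1)
Op 8: gossip N1<->N2 -> N1.N0=(dead,v1) N1.N1=(alive,v0) N1.N2=(dead,v2) | N2.N0=(alive,v1) N2.N1=(alive,v0) N2.N2=(dead,v2)
Op 9: gossip N1<->N2 -> N1.N0=(dead,v1) N1.N1=(alive,v0) N1.N2=(dead,v2) | N2.N0=(alive,v1) N2.N1=(alive,v0) N2.N2=(dead,v2)
Op 10: gossip N1<->N2 -> N1.N0=(dead,v1) N1.N1=(alive,v0) N1.N2=(dead,v2) | N2.N0=(alive,v1) N2.N1=(alive,v0) N2.N2=(dead,v2)
Op 11: gossip N1<->N2 -> N1.N0=(dead,v1) N1.N1=(alive,v0) N1.N2=(dead,v2) | N2.N0=(alive,v1) N2.N1=(alive,v0) N2.N2=(dead,v2)
Op 12: gossip N1<->N2 -> N1.N0=(dead,v1) N1.N1=(alive,v0) N1.N2=(dead,v2) | N2.N0=(alive,v1) N2.N1=(alive,v0) N2.N2=(dead,v2)

Answer: alive 1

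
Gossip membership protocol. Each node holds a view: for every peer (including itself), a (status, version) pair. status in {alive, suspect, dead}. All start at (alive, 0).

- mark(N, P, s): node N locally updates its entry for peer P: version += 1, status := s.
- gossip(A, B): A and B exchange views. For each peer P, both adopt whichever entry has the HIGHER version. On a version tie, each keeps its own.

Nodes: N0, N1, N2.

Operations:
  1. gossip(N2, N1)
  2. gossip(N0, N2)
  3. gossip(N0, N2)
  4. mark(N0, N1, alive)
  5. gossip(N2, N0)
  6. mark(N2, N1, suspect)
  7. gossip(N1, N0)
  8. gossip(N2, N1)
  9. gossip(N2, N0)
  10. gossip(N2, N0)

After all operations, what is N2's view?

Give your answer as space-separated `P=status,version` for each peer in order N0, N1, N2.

Answer: N0=alive,0 N1=suspect,2 N2=alive,0

Derivation:
Op 1: gossip N2<->N1 -> N2.N0=(alive,v0) N2.N1=(alive,v0) N2.N2=(alive,v0) | N1.N0=(alive,v0) N1.N1=(alive,v0) N1.N2=(alive,v0)
Op 2: gossip N0<->N2 -> N0.N0=(alive,v0) N0.N1=(alive,v0) N0.N2=(alive,v0) | N2.N0=(alive,v0) N2.N1=(alive,v0) N2.N2=(alive,v0)
Op 3: gossip N0<->N2 -> N0.N0=(alive,v0) N0.N1=(alive,v0) N0.N2=(alive,v0) | N2.N0=(alive,v0) N2.N1=(alive,v0) N2.N2=(alive,v0)
Op 4: N0 marks N1=alive -> (alive,v1)
Op 5: gossip N2<->N0 -> N2.N0=(alive,v0) N2.N1=(alive,v1) N2.N2=(alive,v0) | N0.N0=(alive,v0) N0.N1=(alive,v1) N0.N2=(alive,v0)
Op 6: N2 marks N1=suspect -> (suspect,v2)
Op 7: gossip N1<->N0 -> N1.N0=(alive,v0) N1.N1=(alive,v1) N1.N2=(alive,v0) | N0.N0=(alive,v0) N0.N1=(alive,v1) N0.N2=(alive,v0)
Op 8: gossip N2<->N1 -> N2.N0=(alive,v0) N2.N1=(suspect,v2) N2.N2=(alive,v0) | N1.N0=(alive,v0) N1.N1=(suspect,v2) N1.N2=(alive,v0)
Op 9: gossip N2<->N0 -> N2.N0=(alive,v0) N2.N1=(suspect,v2) N2.N2=(alive,v0) | N0.N0=(alive,v0) N0.N1=(suspect,v2) N0.N2=(alive,v0)
Op 10: gossip N2<->N0 -> N2.N0=(alive,v0) N2.N1=(suspect,v2) N2.N2=(alive,v0) | N0.N0=(alive,v0) N0.N1=(suspect,v2) N0.N2=(alive,v0)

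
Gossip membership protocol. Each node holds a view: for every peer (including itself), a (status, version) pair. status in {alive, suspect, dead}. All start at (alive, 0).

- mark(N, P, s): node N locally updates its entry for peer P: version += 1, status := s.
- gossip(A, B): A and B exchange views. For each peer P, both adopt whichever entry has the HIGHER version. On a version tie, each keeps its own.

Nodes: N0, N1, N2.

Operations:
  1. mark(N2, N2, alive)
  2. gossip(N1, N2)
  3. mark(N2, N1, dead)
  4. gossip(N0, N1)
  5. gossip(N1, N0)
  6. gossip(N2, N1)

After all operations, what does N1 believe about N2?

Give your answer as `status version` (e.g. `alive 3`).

Op 1: N2 marks N2=alive -> (alive,v1)
Op 2: gossip N1<->N2 -> N1.N0=(alive,v0) N1.N1=(alive,v0) N1.N2=(alive,v1) | N2.N0=(alive,v0) N2.N1=(alive,v0) N2.N2=(alive,v1)
Op 3: N2 marks N1=dead -> (dead,v1)
Op 4: gossip N0<->N1 -> N0.N0=(alive,v0) N0.N1=(alive,v0) N0.N2=(alive,v1) | N1.N0=(alive,v0) N1.N1=(alive,v0) N1.N2=(alive,v1)
Op 5: gossip N1<->N0 -> N1.N0=(alive,v0) N1.N1=(alive,v0) N1.N2=(alive,v1) | N0.N0=(alive,v0) N0.N1=(alive,v0) N0.N2=(alive,v1)
Op 6: gossip N2<->N1 -> N2.N0=(alive,v0) N2.N1=(dead,v1) N2.N2=(alive,v1) | N1.N0=(alive,v0) N1.N1=(dead,v1) N1.N2=(alive,v1)

Answer: alive 1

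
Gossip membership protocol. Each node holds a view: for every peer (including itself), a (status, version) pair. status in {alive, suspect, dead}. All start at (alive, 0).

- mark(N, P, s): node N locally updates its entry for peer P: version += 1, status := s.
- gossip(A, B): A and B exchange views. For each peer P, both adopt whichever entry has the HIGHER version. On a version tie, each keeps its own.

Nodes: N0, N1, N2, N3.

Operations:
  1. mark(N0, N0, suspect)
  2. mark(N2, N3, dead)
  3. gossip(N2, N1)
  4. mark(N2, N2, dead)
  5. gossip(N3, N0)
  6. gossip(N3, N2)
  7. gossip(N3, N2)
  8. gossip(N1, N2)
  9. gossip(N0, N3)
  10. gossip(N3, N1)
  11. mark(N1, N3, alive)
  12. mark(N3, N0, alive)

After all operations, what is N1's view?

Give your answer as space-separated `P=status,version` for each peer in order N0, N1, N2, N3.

Answer: N0=suspect,1 N1=alive,0 N2=dead,1 N3=alive,2

Derivation:
Op 1: N0 marks N0=suspect -> (suspect,v1)
Op 2: N2 marks N3=dead -> (dead,v1)
Op 3: gossip N2<->N1 -> N2.N0=(alive,v0) N2.N1=(alive,v0) N2.N2=(alive,v0) N2.N3=(dead,v1) | N1.N0=(alive,v0) N1.N1=(alive,v0) N1.N2=(alive,v0) N1.N3=(dead,v1)
Op 4: N2 marks N2=dead -> (dead,v1)
Op 5: gossip N3<->N0 -> N3.N0=(suspect,v1) N3.N1=(alive,v0) N3.N2=(alive,v0) N3.N3=(alive,v0) | N0.N0=(suspect,v1) N0.N1=(alive,v0) N0.N2=(alive,v0) N0.N3=(alive,v0)
Op 6: gossip N3<->N2 -> N3.N0=(suspect,v1) N3.N1=(alive,v0) N3.N2=(dead,v1) N3.N3=(dead,v1) | N2.N0=(suspect,v1) N2.N1=(alive,v0) N2.N2=(dead,v1) N2.N3=(dead,v1)
Op 7: gossip N3<->N2 -> N3.N0=(suspect,v1) N3.N1=(alive,v0) N3.N2=(dead,v1) N3.N3=(dead,v1) | N2.N0=(suspect,v1) N2.N1=(alive,v0) N2.N2=(dead,v1) N2.N3=(dead,v1)
Op 8: gossip N1<->N2 -> N1.N0=(suspect,v1) N1.N1=(alive,v0) N1.N2=(dead,v1) N1.N3=(dead,v1) | N2.N0=(suspect,v1) N2.N1=(alive,v0) N2.N2=(dead,v1) N2.N3=(dead,v1)
Op 9: gossip N0<->N3 -> N0.N0=(suspect,v1) N0.N1=(alive,v0) N0.N2=(dead,v1) N0.N3=(dead,v1) | N3.N0=(suspect,v1) N3.N1=(alive,v0) N3.N2=(dead,v1) N3.N3=(dead,v1)
Op 10: gossip N3<->N1 -> N3.N0=(suspect,v1) N3.N1=(alive,v0) N3.N2=(dead,v1) N3.N3=(dead,v1) | N1.N0=(suspect,v1) N1.N1=(alive,v0) N1.N2=(dead,v1) N1.N3=(dead,v1)
Op 11: N1 marks N3=alive -> (alive,v2)
Op 12: N3 marks N0=alive -> (alive,v2)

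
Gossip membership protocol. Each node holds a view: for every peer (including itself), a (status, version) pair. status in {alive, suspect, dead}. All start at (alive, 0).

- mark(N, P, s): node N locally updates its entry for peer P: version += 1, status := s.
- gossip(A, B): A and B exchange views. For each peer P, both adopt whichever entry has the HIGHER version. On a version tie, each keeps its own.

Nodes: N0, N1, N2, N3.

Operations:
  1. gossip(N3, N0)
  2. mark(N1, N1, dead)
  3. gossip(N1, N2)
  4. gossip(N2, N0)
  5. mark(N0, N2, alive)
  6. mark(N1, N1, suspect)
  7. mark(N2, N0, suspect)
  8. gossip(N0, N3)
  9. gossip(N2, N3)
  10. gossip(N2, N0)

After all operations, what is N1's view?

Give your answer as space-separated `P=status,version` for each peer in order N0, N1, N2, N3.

Op 1: gossip N3<->N0 -> N3.N0=(alive,v0) N3.N1=(alive,v0) N3.N2=(alive,v0) N3.N3=(alive,v0) | N0.N0=(alive,v0) N0.N1=(alive,v0) N0.N2=(alive,v0) N0.N3=(alive,v0)
Op 2: N1 marks N1=dead -> (dead,v1)
Op 3: gossip N1<->N2 -> N1.N0=(alive,v0) N1.N1=(dead,v1) N1.N2=(alive,v0) N1.N3=(alive,v0) | N2.N0=(alive,v0) N2.N1=(dead,v1) N2.N2=(alive,v0) N2.N3=(alive,v0)
Op 4: gossip N2<->N0 -> N2.N0=(alive,v0) N2.N1=(dead,v1) N2.N2=(alive,v0) N2.N3=(alive,v0) | N0.N0=(alive,v0) N0.N1=(dead,v1) N0.N2=(alive,v0) N0.N3=(alive,v0)
Op 5: N0 marks N2=alive -> (alive,v1)
Op 6: N1 marks N1=suspect -> (suspect,v2)
Op 7: N2 marks N0=suspect -> (suspect,v1)
Op 8: gossip N0<->N3 -> N0.N0=(alive,v0) N0.N1=(dead,v1) N0.N2=(alive,v1) N0.N3=(alive,v0) | N3.N0=(alive,v0) N3.N1=(dead,v1) N3.N2=(alive,v1) N3.N3=(alive,v0)
Op 9: gossip N2<->N3 -> N2.N0=(suspect,v1) N2.N1=(dead,v1) N2.N2=(alive,v1) N2.N3=(alive,v0) | N3.N0=(suspect,v1) N3.N1=(dead,v1) N3.N2=(alive,v1) N3.N3=(alive,v0)
Op 10: gossip N2<->N0 -> N2.N0=(suspect,v1) N2.N1=(dead,v1) N2.N2=(alive,v1) N2.N3=(alive,v0) | N0.N0=(suspect,v1) N0.N1=(dead,v1) N0.N2=(alive,v1) N0.N3=(alive,v0)

Answer: N0=alive,0 N1=suspect,2 N2=alive,0 N3=alive,0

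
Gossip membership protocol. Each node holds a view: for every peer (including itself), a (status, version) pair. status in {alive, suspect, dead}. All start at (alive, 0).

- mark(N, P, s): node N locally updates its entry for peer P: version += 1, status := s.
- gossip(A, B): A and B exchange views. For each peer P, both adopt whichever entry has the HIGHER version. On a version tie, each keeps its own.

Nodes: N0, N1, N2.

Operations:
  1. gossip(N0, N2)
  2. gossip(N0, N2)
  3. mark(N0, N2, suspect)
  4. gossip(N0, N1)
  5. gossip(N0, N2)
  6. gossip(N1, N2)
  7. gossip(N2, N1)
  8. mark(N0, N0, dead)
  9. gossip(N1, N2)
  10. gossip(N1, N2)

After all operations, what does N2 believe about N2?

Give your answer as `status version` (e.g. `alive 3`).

Answer: suspect 1

Derivation:
Op 1: gossip N0<->N2 -> N0.N0=(alive,v0) N0.N1=(alive,v0) N0.N2=(alive,v0) | N2.N0=(alive,v0) N2.N1=(alive,v0) N2.N2=(alive,v0)
Op 2: gossip N0<->N2 -> N0.N0=(alive,v0) N0.N1=(alive,v0) N0.N2=(alive,v0) | N2.N0=(alive,v0) N2.N1=(alive,v0) N2.N2=(alive,v0)
Op 3: N0 marks N2=suspect -> (suspect,v1)
Op 4: gossip N0<->N1 -> N0.N0=(alive,v0) N0.N1=(alive,v0) N0.N2=(suspect,v1) | N1.N0=(alive,v0) N1.N1=(alive,v0) N1.N2=(suspect,v1)
Op 5: gossip N0<->N2 -> N0.N0=(alive,v0) N0.N1=(alive,v0) N0.N2=(suspect,v1) | N2.N0=(alive,v0) N2.N1=(alive,v0) N2.N2=(suspect,v1)
Op 6: gossip N1<->N2 -> N1.N0=(alive,v0) N1.N1=(alive,v0) N1.N2=(suspect,v1) | N2.N0=(alive,v0) N2.N1=(alive,v0) N2.N2=(suspect,v1)
Op 7: gossip N2<->N1 -> N2.N0=(alive,v0) N2.N1=(alive,v0) N2.N2=(suspect,v1) | N1.N0=(alive,v0) N1.N1=(alive,v0) N1.N2=(suspect,v1)
Op 8: N0 marks N0=dead -> (dead,v1)
Op 9: gossip N1<->N2 -> N1.N0=(alive,v0) N1.N1=(alive,v0) N1.N2=(suspect,v1) | N2.N0=(alive,v0) N2.N1=(alive,v0) N2.N2=(suspect,v1)
Op 10: gossip N1<->N2 -> N1.N0=(alive,v0) N1.N1=(alive,v0) N1.N2=(suspect,v1) | N2.N0=(alive,v0) N2.N1=(alive,v0) N2.N2=(suspect,v1)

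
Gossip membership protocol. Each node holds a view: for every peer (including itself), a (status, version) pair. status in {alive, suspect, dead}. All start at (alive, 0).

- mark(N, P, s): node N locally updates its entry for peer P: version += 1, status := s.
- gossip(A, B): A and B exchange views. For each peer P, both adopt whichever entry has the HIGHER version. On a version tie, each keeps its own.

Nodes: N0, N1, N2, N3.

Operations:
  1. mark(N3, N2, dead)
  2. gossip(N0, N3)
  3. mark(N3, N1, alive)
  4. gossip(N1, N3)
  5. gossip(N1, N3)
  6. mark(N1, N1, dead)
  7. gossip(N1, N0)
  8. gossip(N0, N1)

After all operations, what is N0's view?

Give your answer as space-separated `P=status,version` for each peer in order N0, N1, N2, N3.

Answer: N0=alive,0 N1=dead,2 N2=dead,1 N3=alive,0

Derivation:
Op 1: N3 marks N2=dead -> (dead,v1)
Op 2: gossip N0<->N3 -> N0.N0=(alive,v0) N0.N1=(alive,v0) N0.N2=(dead,v1) N0.N3=(alive,v0) | N3.N0=(alive,v0) N3.N1=(alive,v0) N3.N2=(dead,v1) N3.N3=(alive,v0)
Op 3: N3 marks N1=alive -> (alive,v1)
Op 4: gossip N1<->N3 -> N1.N0=(alive,v0) N1.N1=(alive,v1) N1.N2=(dead,v1) N1.N3=(alive,v0) | N3.N0=(alive,v0) N3.N1=(alive,v1) N3.N2=(dead,v1) N3.N3=(alive,v0)
Op 5: gossip N1<->N3 -> N1.N0=(alive,v0) N1.N1=(alive,v1) N1.N2=(dead,v1) N1.N3=(alive,v0) | N3.N0=(alive,v0) N3.N1=(alive,v1) N3.N2=(dead,v1) N3.N3=(alive,v0)
Op 6: N1 marks N1=dead -> (dead,v2)
Op 7: gossip N1<->N0 -> N1.N0=(alive,v0) N1.N1=(dead,v2) N1.N2=(dead,v1) N1.N3=(alive,v0) | N0.N0=(alive,v0) N0.N1=(dead,v2) N0.N2=(dead,v1) N0.N3=(alive,v0)
Op 8: gossip N0<->N1 -> N0.N0=(alive,v0) N0.N1=(dead,v2) N0.N2=(dead,v1) N0.N3=(alive,v0) | N1.N0=(alive,v0) N1.N1=(dead,v2) N1.N2=(dead,v1) N1.N3=(alive,v0)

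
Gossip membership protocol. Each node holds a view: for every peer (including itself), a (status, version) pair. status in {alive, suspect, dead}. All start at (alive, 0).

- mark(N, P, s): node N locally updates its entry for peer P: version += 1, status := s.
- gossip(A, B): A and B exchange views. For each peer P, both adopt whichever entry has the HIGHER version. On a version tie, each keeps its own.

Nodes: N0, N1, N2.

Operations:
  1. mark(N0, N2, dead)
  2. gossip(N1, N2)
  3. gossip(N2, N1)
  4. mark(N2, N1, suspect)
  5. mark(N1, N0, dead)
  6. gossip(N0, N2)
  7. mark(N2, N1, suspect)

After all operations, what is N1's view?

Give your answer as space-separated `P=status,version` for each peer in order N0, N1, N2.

Op 1: N0 marks N2=dead -> (dead,v1)
Op 2: gossip N1<->N2 -> N1.N0=(alive,v0) N1.N1=(alive,v0) N1.N2=(alive,v0) | N2.N0=(alive,v0) N2.N1=(alive,v0) N2.N2=(alive,v0)
Op 3: gossip N2<->N1 -> N2.N0=(alive,v0) N2.N1=(alive,v0) N2.N2=(alive,v0) | N1.N0=(alive,v0) N1.N1=(alive,v0) N1.N2=(alive,v0)
Op 4: N2 marks N1=suspect -> (suspect,v1)
Op 5: N1 marks N0=dead -> (dead,v1)
Op 6: gossip N0<->N2 -> N0.N0=(alive,v0) N0.N1=(suspect,v1) N0.N2=(dead,v1) | N2.N0=(alive,v0) N2.N1=(suspect,v1) N2.N2=(dead,v1)
Op 7: N2 marks N1=suspect -> (suspect,v2)

Answer: N0=dead,1 N1=alive,0 N2=alive,0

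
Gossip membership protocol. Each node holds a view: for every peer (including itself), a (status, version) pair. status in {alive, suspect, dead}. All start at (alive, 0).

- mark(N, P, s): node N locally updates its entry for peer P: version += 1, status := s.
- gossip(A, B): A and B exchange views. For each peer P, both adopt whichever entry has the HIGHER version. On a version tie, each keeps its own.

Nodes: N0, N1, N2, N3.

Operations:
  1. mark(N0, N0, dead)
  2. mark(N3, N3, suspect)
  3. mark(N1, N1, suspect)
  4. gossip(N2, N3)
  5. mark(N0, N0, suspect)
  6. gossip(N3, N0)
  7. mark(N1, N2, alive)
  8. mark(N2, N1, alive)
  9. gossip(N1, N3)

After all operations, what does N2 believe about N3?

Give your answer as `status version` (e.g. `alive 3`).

Op 1: N0 marks N0=dead -> (dead,v1)
Op 2: N3 marks N3=suspect -> (suspect,v1)
Op 3: N1 marks N1=suspect -> (suspect,v1)
Op 4: gossip N2<->N3 -> N2.N0=(alive,v0) N2.N1=(alive,v0) N2.N2=(alive,v0) N2.N3=(suspect,v1) | N3.N0=(alive,v0) N3.N1=(alive,v0) N3.N2=(alive,v0) N3.N3=(suspect,v1)
Op 5: N0 marks N0=suspect -> (suspect,v2)
Op 6: gossip N3<->N0 -> N3.N0=(suspect,v2) N3.N1=(alive,v0) N3.N2=(alive,v0) N3.N3=(suspect,v1) | N0.N0=(suspect,v2) N0.N1=(alive,v0) N0.N2=(alive,v0) N0.N3=(suspect,v1)
Op 7: N1 marks N2=alive -> (alive,v1)
Op 8: N2 marks N1=alive -> (alive,v1)
Op 9: gossip N1<->N3 -> N1.N0=(suspect,v2) N1.N1=(suspect,v1) N1.N2=(alive,v1) N1.N3=(suspect,v1) | N3.N0=(suspect,v2) N3.N1=(suspect,v1) N3.N2=(alive,v1) N3.N3=(suspect,v1)

Answer: suspect 1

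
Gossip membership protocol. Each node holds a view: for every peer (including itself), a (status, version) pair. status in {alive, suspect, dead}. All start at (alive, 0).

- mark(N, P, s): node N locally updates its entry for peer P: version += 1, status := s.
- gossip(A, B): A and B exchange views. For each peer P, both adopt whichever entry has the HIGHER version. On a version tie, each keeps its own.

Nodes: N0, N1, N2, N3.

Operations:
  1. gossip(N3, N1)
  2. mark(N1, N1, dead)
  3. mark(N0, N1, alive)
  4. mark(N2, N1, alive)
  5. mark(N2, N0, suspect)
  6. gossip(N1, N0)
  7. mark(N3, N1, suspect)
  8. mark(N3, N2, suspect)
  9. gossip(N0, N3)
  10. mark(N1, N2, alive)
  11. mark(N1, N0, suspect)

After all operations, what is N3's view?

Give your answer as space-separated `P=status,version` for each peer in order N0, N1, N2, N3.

Answer: N0=alive,0 N1=suspect,1 N2=suspect,1 N3=alive,0

Derivation:
Op 1: gossip N3<->N1 -> N3.N0=(alive,v0) N3.N1=(alive,v0) N3.N2=(alive,v0) N3.N3=(alive,v0) | N1.N0=(alive,v0) N1.N1=(alive,v0) N1.N2=(alive,v0) N1.N3=(alive,v0)
Op 2: N1 marks N1=dead -> (dead,v1)
Op 3: N0 marks N1=alive -> (alive,v1)
Op 4: N2 marks N1=alive -> (alive,v1)
Op 5: N2 marks N0=suspect -> (suspect,v1)
Op 6: gossip N1<->N0 -> N1.N0=(alive,v0) N1.N1=(dead,v1) N1.N2=(alive,v0) N1.N3=(alive,v0) | N0.N0=(alive,v0) N0.N1=(alive,v1) N0.N2=(alive,v0) N0.N3=(alive,v0)
Op 7: N3 marks N1=suspect -> (suspect,v1)
Op 8: N3 marks N2=suspect -> (suspect,v1)
Op 9: gossip N0<->N3 -> N0.N0=(alive,v0) N0.N1=(alive,v1) N0.N2=(suspect,v1) N0.N3=(alive,v0) | N3.N0=(alive,v0) N3.N1=(suspect,v1) N3.N2=(suspect,v1) N3.N3=(alive,v0)
Op 10: N1 marks N2=alive -> (alive,v1)
Op 11: N1 marks N0=suspect -> (suspect,v1)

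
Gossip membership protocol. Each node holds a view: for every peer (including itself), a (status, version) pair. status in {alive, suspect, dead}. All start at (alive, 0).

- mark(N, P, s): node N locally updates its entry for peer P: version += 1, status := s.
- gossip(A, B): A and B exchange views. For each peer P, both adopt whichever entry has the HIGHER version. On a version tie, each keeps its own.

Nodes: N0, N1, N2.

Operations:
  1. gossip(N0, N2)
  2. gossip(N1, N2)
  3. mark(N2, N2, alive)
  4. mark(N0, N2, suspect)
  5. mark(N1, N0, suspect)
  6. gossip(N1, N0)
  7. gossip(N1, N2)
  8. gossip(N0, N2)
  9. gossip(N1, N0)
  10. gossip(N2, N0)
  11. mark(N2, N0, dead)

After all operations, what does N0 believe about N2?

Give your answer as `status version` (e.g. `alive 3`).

Answer: suspect 1

Derivation:
Op 1: gossip N0<->N2 -> N0.N0=(alive,v0) N0.N1=(alive,v0) N0.N2=(alive,v0) | N2.N0=(alive,v0) N2.N1=(alive,v0) N2.N2=(alive,v0)
Op 2: gossip N1<->N2 -> N1.N0=(alive,v0) N1.N1=(alive,v0) N1.N2=(alive,v0) | N2.N0=(alive,v0) N2.N1=(alive,v0) N2.N2=(alive,v0)
Op 3: N2 marks N2=alive -> (alive,v1)
Op 4: N0 marks N2=suspect -> (suspect,v1)
Op 5: N1 marks N0=suspect -> (suspect,v1)
Op 6: gossip N1<->N0 -> N1.N0=(suspect,v1) N1.N1=(alive,v0) N1.N2=(suspect,v1) | N0.N0=(suspect,v1) N0.N1=(alive,v0) N0.N2=(suspect,v1)
Op 7: gossip N1<->N2 -> N1.N0=(suspect,v1) N1.N1=(alive,v0) N1.N2=(suspect,v1) | N2.N0=(suspect,v1) N2.N1=(alive,v0) N2.N2=(alive,v1)
Op 8: gossip N0<->N2 -> N0.N0=(suspect,v1) N0.N1=(alive,v0) N0.N2=(suspect,v1) | N2.N0=(suspect,v1) N2.N1=(alive,v0) N2.N2=(alive,v1)
Op 9: gossip N1<->N0 -> N1.N0=(suspect,v1) N1.N1=(alive,v0) N1.N2=(suspect,v1) | N0.N0=(suspect,v1) N0.N1=(alive,v0) N0.N2=(suspect,v1)
Op 10: gossip N2<->N0 -> N2.N0=(suspect,v1) N2.N1=(alive,v0) N2.N2=(alive,v1) | N0.N0=(suspect,v1) N0.N1=(alive,v0) N0.N2=(suspect,v1)
Op 11: N2 marks N0=dead -> (dead,v2)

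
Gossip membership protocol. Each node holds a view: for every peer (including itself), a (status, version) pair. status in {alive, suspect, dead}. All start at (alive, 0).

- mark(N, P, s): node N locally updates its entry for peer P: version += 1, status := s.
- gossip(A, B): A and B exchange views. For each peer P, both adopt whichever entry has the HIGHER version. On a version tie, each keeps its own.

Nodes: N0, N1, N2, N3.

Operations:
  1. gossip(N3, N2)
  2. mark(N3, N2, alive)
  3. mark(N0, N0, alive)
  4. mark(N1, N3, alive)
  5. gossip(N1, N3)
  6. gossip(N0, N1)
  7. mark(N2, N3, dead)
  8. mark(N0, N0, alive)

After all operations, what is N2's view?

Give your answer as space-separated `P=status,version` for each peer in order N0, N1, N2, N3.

Answer: N0=alive,0 N1=alive,0 N2=alive,0 N3=dead,1

Derivation:
Op 1: gossip N3<->N2 -> N3.N0=(alive,v0) N3.N1=(alive,v0) N3.N2=(alive,v0) N3.N3=(alive,v0) | N2.N0=(alive,v0) N2.N1=(alive,v0) N2.N2=(alive,v0) N2.N3=(alive,v0)
Op 2: N3 marks N2=alive -> (alive,v1)
Op 3: N0 marks N0=alive -> (alive,v1)
Op 4: N1 marks N3=alive -> (alive,v1)
Op 5: gossip N1<->N3 -> N1.N0=(alive,v0) N1.N1=(alive,v0) N1.N2=(alive,v1) N1.N3=(alive,v1) | N3.N0=(alive,v0) N3.N1=(alive,v0) N3.N2=(alive,v1) N3.N3=(alive,v1)
Op 6: gossip N0<->N1 -> N0.N0=(alive,v1) N0.N1=(alive,v0) N0.N2=(alive,v1) N0.N3=(alive,v1) | N1.N0=(alive,v1) N1.N1=(alive,v0) N1.N2=(alive,v1) N1.N3=(alive,v1)
Op 7: N2 marks N3=dead -> (dead,v1)
Op 8: N0 marks N0=alive -> (alive,v2)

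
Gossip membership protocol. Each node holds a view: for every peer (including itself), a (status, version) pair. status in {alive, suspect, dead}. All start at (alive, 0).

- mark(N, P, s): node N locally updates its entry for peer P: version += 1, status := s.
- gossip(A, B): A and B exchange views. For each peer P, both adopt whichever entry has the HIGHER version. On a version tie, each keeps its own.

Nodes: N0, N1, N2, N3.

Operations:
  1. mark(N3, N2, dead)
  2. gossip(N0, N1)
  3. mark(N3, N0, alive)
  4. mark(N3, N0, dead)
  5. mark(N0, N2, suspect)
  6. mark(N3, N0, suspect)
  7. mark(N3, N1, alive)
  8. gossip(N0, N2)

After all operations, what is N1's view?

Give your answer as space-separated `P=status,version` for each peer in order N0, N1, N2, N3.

Op 1: N3 marks N2=dead -> (dead,v1)
Op 2: gossip N0<->N1 -> N0.N0=(alive,v0) N0.N1=(alive,v0) N0.N2=(alive,v0) N0.N3=(alive,v0) | N1.N0=(alive,v0) N1.N1=(alive,v0) N1.N2=(alive,v0) N1.N3=(alive,v0)
Op 3: N3 marks N0=alive -> (alive,v1)
Op 4: N3 marks N0=dead -> (dead,v2)
Op 5: N0 marks N2=suspect -> (suspect,v1)
Op 6: N3 marks N0=suspect -> (suspect,v3)
Op 7: N3 marks N1=alive -> (alive,v1)
Op 8: gossip N0<->N2 -> N0.N0=(alive,v0) N0.N1=(alive,v0) N0.N2=(suspect,v1) N0.N3=(alive,v0) | N2.N0=(alive,v0) N2.N1=(alive,v0) N2.N2=(suspect,v1) N2.N3=(alive,v0)

Answer: N0=alive,0 N1=alive,0 N2=alive,0 N3=alive,0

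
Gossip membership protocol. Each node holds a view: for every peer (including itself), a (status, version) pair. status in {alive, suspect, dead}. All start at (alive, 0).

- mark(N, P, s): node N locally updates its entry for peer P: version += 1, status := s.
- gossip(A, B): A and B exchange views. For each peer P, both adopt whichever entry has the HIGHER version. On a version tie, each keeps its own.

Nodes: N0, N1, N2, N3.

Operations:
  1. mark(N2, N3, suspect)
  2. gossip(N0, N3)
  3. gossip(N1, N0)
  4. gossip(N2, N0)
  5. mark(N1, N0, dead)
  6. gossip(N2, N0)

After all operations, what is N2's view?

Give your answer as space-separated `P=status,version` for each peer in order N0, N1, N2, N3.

Op 1: N2 marks N3=suspect -> (suspect,v1)
Op 2: gossip N0<->N3 -> N0.N0=(alive,v0) N0.N1=(alive,v0) N0.N2=(alive,v0) N0.N3=(alive,v0) | N3.N0=(alive,v0) N3.N1=(alive,v0) N3.N2=(alive,v0) N3.N3=(alive,v0)
Op 3: gossip N1<->N0 -> N1.N0=(alive,v0) N1.N1=(alive,v0) N1.N2=(alive,v0) N1.N3=(alive,v0) | N0.N0=(alive,v0) N0.N1=(alive,v0) N0.N2=(alive,v0) N0.N3=(alive,v0)
Op 4: gossip N2<->N0 -> N2.N0=(alive,v0) N2.N1=(alive,v0) N2.N2=(alive,v0) N2.N3=(suspect,v1) | N0.N0=(alive,v0) N0.N1=(alive,v0) N0.N2=(alive,v0) N0.N3=(suspect,v1)
Op 5: N1 marks N0=dead -> (dead,v1)
Op 6: gossip N2<->N0 -> N2.N0=(alive,v0) N2.N1=(alive,v0) N2.N2=(alive,v0) N2.N3=(suspect,v1) | N0.N0=(alive,v0) N0.N1=(alive,v0) N0.N2=(alive,v0) N0.N3=(suspect,v1)

Answer: N0=alive,0 N1=alive,0 N2=alive,0 N3=suspect,1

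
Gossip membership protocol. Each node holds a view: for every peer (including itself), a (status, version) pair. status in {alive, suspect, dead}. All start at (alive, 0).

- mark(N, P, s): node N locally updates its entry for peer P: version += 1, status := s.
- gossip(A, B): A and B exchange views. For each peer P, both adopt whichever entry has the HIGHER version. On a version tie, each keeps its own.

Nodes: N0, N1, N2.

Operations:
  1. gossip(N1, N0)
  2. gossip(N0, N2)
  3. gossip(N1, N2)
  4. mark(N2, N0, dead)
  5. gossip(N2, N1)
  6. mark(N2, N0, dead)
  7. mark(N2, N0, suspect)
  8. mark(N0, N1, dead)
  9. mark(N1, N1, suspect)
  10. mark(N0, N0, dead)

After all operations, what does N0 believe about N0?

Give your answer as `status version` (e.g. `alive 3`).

Op 1: gossip N1<->N0 -> N1.N0=(alive,v0) N1.N1=(alive,v0) N1.N2=(alive,v0) | N0.N0=(alive,v0) N0.N1=(alive,v0) N0.N2=(alive,v0)
Op 2: gossip N0<->N2 -> N0.N0=(alive,v0) N0.N1=(alive,v0) N0.N2=(alive,v0) | N2.N0=(alive,v0) N2.N1=(alive,v0) N2.N2=(alive,v0)
Op 3: gossip N1<->N2 -> N1.N0=(alive,v0) N1.N1=(alive,v0) N1.N2=(alive,v0) | N2.N0=(alive,v0) N2.N1=(alive,v0) N2.N2=(alive,v0)
Op 4: N2 marks N0=dead -> (dead,v1)
Op 5: gossip N2<->N1 -> N2.N0=(dead,v1) N2.N1=(alive,v0) N2.N2=(alive,v0) | N1.N0=(dead,v1) N1.N1=(alive,v0) N1.N2=(alive,v0)
Op 6: N2 marks N0=dead -> (dead,v2)
Op 7: N2 marks N0=suspect -> (suspect,v3)
Op 8: N0 marks N1=dead -> (dead,v1)
Op 9: N1 marks N1=suspect -> (suspect,v1)
Op 10: N0 marks N0=dead -> (dead,v1)

Answer: dead 1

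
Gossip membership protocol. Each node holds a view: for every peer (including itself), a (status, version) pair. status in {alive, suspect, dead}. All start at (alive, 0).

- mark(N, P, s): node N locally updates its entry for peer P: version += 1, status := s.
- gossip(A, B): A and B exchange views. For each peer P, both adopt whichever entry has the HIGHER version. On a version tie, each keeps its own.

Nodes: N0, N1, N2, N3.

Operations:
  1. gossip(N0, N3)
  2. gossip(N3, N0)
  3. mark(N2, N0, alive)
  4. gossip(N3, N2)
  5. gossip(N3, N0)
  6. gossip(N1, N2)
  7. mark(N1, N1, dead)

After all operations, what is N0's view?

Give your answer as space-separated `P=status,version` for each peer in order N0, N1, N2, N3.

Op 1: gossip N0<->N3 -> N0.N0=(alive,v0) N0.N1=(alive,v0) N0.N2=(alive,v0) N0.N3=(alive,v0) | N3.N0=(alive,v0) N3.N1=(alive,v0) N3.N2=(alive,v0) N3.N3=(alive,v0)
Op 2: gossip N3<->N0 -> N3.N0=(alive,v0) N3.N1=(alive,v0) N3.N2=(alive,v0) N3.N3=(alive,v0) | N0.N0=(alive,v0) N0.N1=(alive,v0) N0.N2=(alive,v0) N0.N3=(alive,v0)
Op 3: N2 marks N0=alive -> (alive,v1)
Op 4: gossip N3<->N2 -> N3.N0=(alive,v1) N3.N1=(alive,v0) N3.N2=(alive,v0) N3.N3=(alive,v0) | N2.N0=(alive,v1) N2.N1=(alive,v0) N2.N2=(alive,v0) N2.N3=(alive,v0)
Op 5: gossip N3<->N0 -> N3.N0=(alive,v1) N3.N1=(alive,v0) N3.N2=(alive,v0) N3.N3=(alive,v0) | N0.N0=(alive,v1) N0.N1=(alive,v0) N0.N2=(alive,v0) N0.N3=(alive,v0)
Op 6: gossip N1<->N2 -> N1.N0=(alive,v1) N1.N1=(alive,v0) N1.N2=(alive,v0) N1.N3=(alive,v0) | N2.N0=(alive,v1) N2.N1=(alive,v0) N2.N2=(alive,v0) N2.N3=(alive,v0)
Op 7: N1 marks N1=dead -> (dead,v1)

Answer: N0=alive,1 N1=alive,0 N2=alive,0 N3=alive,0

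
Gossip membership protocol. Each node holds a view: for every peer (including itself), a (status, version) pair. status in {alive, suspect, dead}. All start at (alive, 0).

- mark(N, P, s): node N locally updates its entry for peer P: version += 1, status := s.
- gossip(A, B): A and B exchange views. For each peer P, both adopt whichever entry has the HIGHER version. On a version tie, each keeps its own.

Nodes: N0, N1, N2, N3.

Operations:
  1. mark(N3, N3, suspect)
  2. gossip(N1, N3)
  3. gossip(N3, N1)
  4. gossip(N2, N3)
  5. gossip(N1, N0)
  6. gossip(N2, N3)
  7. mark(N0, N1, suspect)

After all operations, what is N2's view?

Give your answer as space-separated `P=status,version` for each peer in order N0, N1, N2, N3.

Op 1: N3 marks N3=suspect -> (suspect,v1)
Op 2: gossip N1<->N3 -> N1.N0=(alive,v0) N1.N1=(alive,v0) N1.N2=(alive,v0) N1.N3=(suspect,v1) | N3.N0=(alive,v0) N3.N1=(alive,v0) N3.N2=(alive,v0) N3.N3=(suspect,v1)
Op 3: gossip N3<->N1 -> N3.N0=(alive,v0) N3.N1=(alive,v0) N3.N2=(alive,v0) N3.N3=(suspect,v1) | N1.N0=(alive,v0) N1.N1=(alive,v0) N1.N2=(alive,v0) N1.N3=(suspect,v1)
Op 4: gossip N2<->N3 -> N2.N0=(alive,v0) N2.N1=(alive,v0) N2.N2=(alive,v0) N2.N3=(suspect,v1) | N3.N0=(alive,v0) N3.N1=(alive,v0) N3.N2=(alive,v0) N3.N3=(suspect,v1)
Op 5: gossip N1<->N0 -> N1.N0=(alive,v0) N1.N1=(alive,v0) N1.N2=(alive,v0) N1.N3=(suspect,v1) | N0.N0=(alive,v0) N0.N1=(alive,v0) N0.N2=(alive,v0) N0.N3=(suspect,v1)
Op 6: gossip N2<->N3 -> N2.N0=(alive,v0) N2.N1=(alive,v0) N2.N2=(alive,v0) N2.N3=(suspect,v1) | N3.N0=(alive,v0) N3.N1=(alive,v0) N3.N2=(alive,v0) N3.N3=(suspect,v1)
Op 7: N0 marks N1=suspect -> (suspect,v1)

Answer: N0=alive,0 N1=alive,0 N2=alive,0 N3=suspect,1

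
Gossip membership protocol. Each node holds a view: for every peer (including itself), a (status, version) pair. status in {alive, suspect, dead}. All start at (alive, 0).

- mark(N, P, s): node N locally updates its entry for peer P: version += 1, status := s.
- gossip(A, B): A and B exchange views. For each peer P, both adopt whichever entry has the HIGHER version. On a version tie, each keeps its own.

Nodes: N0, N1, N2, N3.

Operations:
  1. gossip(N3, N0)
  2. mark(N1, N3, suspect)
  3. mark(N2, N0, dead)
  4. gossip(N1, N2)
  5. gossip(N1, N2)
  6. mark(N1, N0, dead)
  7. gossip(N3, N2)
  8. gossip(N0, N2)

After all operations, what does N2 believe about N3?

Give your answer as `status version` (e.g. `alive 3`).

Op 1: gossip N3<->N0 -> N3.N0=(alive,v0) N3.N1=(alive,v0) N3.N2=(alive,v0) N3.N3=(alive,v0) | N0.N0=(alive,v0) N0.N1=(alive,v0) N0.N2=(alive,v0) N0.N3=(alive,v0)
Op 2: N1 marks N3=suspect -> (suspect,v1)
Op 3: N2 marks N0=dead -> (dead,v1)
Op 4: gossip N1<->N2 -> N1.N0=(dead,v1) N1.N1=(alive,v0) N1.N2=(alive,v0) N1.N3=(suspect,v1) | N2.N0=(dead,v1) N2.N1=(alive,v0) N2.N2=(alive,v0) N2.N3=(suspect,v1)
Op 5: gossip N1<->N2 -> N1.N0=(dead,v1) N1.N1=(alive,v0) N1.N2=(alive,v0) N1.N3=(suspect,v1) | N2.N0=(dead,v1) N2.N1=(alive,v0) N2.N2=(alive,v0) N2.N3=(suspect,v1)
Op 6: N1 marks N0=dead -> (dead,v2)
Op 7: gossip N3<->N2 -> N3.N0=(dead,v1) N3.N1=(alive,v0) N3.N2=(alive,v0) N3.N3=(suspect,v1) | N2.N0=(dead,v1) N2.N1=(alive,v0) N2.N2=(alive,v0) N2.N3=(suspect,v1)
Op 8: gossip N0<->N2 -> N0.N0=(dead,v1) N0.N1=(alive,v0) N0.N2=(alive,v0) N0.N3=(suspect,v1) | N2.N0=(dead,v1) N2.N1=(alive,v0) N2.N2=(alive,v0) N2.N3=(suspect,v1)

Answer: suspect 1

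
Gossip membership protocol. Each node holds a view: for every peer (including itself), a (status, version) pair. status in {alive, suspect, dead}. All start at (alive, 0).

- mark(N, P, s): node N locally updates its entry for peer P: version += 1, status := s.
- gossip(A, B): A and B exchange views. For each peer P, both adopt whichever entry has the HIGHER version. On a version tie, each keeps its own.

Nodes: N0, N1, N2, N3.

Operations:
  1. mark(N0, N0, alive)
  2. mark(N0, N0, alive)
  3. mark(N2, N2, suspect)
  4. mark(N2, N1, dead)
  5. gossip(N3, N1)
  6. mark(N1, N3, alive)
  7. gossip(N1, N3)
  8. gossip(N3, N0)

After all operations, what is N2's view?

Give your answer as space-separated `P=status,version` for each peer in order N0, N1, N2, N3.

Op 1: N0 marks N0=alive -> (alive,v1)
Op 2: N0 marks N0=alive -> (alive,v2)
Op 3: N2 marks N2=suspect -> (suspect,v1)
Op 4: N2 marks N1=dead -> (dead,v1)
Op 5: gossip N3<->N1 -> N3.N0=(alive,v0) N3.N1=(alive,v0) N3.N2=(alive,v0) N3.N3=(alive,v0) | N1.N0=(alive,v0) N1.N1=(alive,v0) N1.N2=(alive,v0) N1.N3=(alive,v0)
Op 6: N1 marks N3=alive -> (alive,v1)
Op 7: gossip N1<->N3 -> N1.N0=(alive,v0) N1.N1=(alive,v0) N1.N2=(alive,v0) N1.N3=(alive,v1) | N3.N0=(alive,v0) N3.N1=(alive,v0) N3.N2=(alive,v0) N3.N3=(alive,v1)
Op 8: gossip N3<->N0 -> N3.N0=(alive,v2) N3.N1=(alive,v0) N3.N2=(alive,v0) N3.N3=(alive,v1) | N0.N0=(alive,v2) N0.N1=(alive,v0) N0.N2=(alive,v0) N0.N3=(alive,v1)

Answer: N0=alive,0 N1=dead,1 N2=suspect,1 N3=alive,0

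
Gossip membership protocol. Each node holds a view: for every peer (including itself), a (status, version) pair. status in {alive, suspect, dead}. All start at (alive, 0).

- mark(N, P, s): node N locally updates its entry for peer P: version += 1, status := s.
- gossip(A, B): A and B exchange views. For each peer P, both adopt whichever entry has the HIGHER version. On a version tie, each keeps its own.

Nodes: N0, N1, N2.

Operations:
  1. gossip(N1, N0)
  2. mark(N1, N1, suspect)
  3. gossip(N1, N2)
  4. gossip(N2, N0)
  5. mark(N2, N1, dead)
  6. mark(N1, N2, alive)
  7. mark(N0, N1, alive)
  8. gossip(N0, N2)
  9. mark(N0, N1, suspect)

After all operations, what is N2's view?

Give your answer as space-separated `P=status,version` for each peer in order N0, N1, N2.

Answer: N0=alive,0 N1=dead,2 N2=alive,0

Derivation:
Op 1: gossip N1<->N0 -> N1.N0=(alive,v0) N1.N1=(alive,v0) N1.N2=(alive,v0) | N0.N0=(alive,v0) N0.N1=(alive,v0) N0.N2=(alive,v0)
Op 2: N1 marks N1=suspect -> (suspect,v1)
Op 3: gossip N1<->N2 -> N1.N0=(alive,v0) N1.N1=(suspect,v1) N1.N2=(alive,v0) | N2.N0=(alive,v0) N2.N1=(suspect,v1) N2.N2=(alive,v0)
Op 4: gossip N2<->N0 -> N2.N0=(alive,v0) N2.N1=(suspect,v1) N2.N2=(alive,v0) | N0.N0=(alive,v0) N0.N1=(suspect,v1) N0.N2=(alive,v0)
Op 5: N2 marks N1=dead -> (dead,v2)
Op 6: N1 marks N2=alive -> (alive,v1)
Op 7: N0 marks N1=alive -> (alive,v2)
Op 8: gossip N0<->N2 -> N0.N0=(alive,v0) N0.N1=(alive,v2) N0.N2=(alive,v0) | N2.N0=(alive,v0) N2.N1=(dead,v2) N2.N2=(alive,v0)
Op 9: N0 marks N1=suspect -> (suspect,v3)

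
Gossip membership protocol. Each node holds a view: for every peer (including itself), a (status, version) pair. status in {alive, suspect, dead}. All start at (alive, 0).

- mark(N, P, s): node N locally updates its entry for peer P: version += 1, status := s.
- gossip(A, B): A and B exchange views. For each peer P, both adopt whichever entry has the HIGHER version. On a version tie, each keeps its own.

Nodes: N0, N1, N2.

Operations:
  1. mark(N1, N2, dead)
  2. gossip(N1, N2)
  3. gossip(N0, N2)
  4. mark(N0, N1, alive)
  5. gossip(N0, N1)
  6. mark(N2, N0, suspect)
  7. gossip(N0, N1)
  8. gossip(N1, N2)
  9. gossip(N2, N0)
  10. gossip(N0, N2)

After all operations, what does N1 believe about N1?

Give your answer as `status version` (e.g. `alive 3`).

Op 1: N1 marks N2=dead -> (dead,v1)
Op 2: gossip N1<->N2 -> N1.N0=(alive,v0) N1.N1=(alive,v0) N1.N2=(dead,v1) | N2.N0=(alive,v0) N2.N1=(alive,v0) N2.N2=(dead,v1)
Op 3: gossip N0<->N2 -> N0.N0=(alive,v0) N0.N1=(alive,v0) N0.N2=(dead,v1) | N2.N0=(alive,v0) N2.N1=(alive,v0) N2.N2=(dead,v1)
Op 4: N0 marks N1=alive -> (alive,v1)
Op 5: gossip N0<->N1 -> N0.N0=(alive,v0) N0.N1=(alive,v1) N0.N2=(dead,v1) | N1.N0=(alive,v0) N1.N1=(alive,v1) N1.N2=(dead,v1)
Op 6: N2 marks N0=suspect -> (suspect,v1)
Op 7: gossip N0<->N1 -> N0.N0=(alive,v0) N0.N1=(alive,v1) N0.N2=(dead,v1) | N1.N0=(alive,v0) N1.N1=(alive,v1) N1.N2=(dead,v1)
Op 8: gossip N1<->N2 -> N1.N0=(suspect,v1) N1.N1=(alive,v1) N1.N2=(dead,v1) | N2.N0=(suspect,v1) N2.N1=(alive,v1) N2.N2=(dead,v1)
Op 9: gossip N2<->N0 -> N2.N0=(suspect,v1) N2.N1=(alive,v1) N2.N2=(dead,v1) | N0.N0=(suspect,v1) N0.N1=(alive,v1) N0.N2=(dead,v1)
Op 10: gossip N0<->N2 -> N0.N0=(suspect,v1) N0.N1=(alive,v1) N0.N2=(dead,v1) | N2.N0=(suspect,v1) N2.N1=(alive,v1) N2.N2=(dead,v1)

Answer: alive 1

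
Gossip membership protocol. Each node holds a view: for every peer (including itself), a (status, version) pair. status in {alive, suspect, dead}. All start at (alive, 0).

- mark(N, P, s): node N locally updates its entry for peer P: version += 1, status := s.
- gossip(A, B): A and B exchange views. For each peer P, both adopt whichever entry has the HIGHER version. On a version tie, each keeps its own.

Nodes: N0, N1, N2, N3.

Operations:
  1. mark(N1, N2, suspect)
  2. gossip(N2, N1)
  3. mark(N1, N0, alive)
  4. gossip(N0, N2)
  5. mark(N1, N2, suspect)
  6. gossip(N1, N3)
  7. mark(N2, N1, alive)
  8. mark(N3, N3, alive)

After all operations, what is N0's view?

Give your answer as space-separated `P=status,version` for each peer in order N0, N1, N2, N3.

Op 1: N1 marks N2=suspect -> (suspect,v1)
Op 2: gossip N2<->N1 -> N2.N0=(alive,v0) N2.N1=(alive,v0) N2.N2=(suspect,v1) N2.N3=(alive,v0) | N1.N0=(alive,v0) N1.N1=(alive,v0) N1.N2=(suspect,v1) N1.N3=(alive,v0)
Op 3: N1 marks N0=alive -> (alive,v1)
Op 4: gossip N0<->N2 -> N0.N0=(alive,v0) N0.N1=(alive,v0) N0.N2=(suspect,v1) N0.N3=(alive,v0) | N2.N0=(alive,v0) N2.N1=(alive,v0) N2.N2=(suspect,v1) N2.N3=(alive,v0)
Op 5: N1 marks N2=suspect -> (suspect,v2)
Op 6: gossip N1<->N3 -> N1.N0=(alive,v1) N1.N1=(alive,v0) N1.N2=(suspect,v2) N1.N3=(alive,v0) | N3.N0=(alive,v1) N3.N1=(alive,v0) N3.N2=(suspect,v2) N3.N3=(alive,v0)
Op 7: N2 marks N1=alive -> (alive,v1)
Op 8: N3 marks N3=alive -> (alive,v1)

Answer: N0=alive,0 N1=alive,0 N2=suspect,1 N3=alive,0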